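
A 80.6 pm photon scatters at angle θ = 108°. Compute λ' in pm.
83.7761 pm

Using the Compton scattering formula:
λ' = λ + Δλ = λ + λ_C(1 - cos θ)

Given:
- Initial wavelength λ = 80.6 pm
- Scattering angle θ = 108°
- Compton wavelength λ_C ≈ 2.4263 pm

Calculate the shift:
Δλ = 2.4263 × (1 - cos(108°))
Δλ = 2.4263 × 1.3090
Δλ = 3.1761 pm

Final wavelength:
λ' = 80.6 + 3.1761 = 83.7761 pm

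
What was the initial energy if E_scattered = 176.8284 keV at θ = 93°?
278.0999 keV

Convert final energy to wavelength (hc ≈ 1239.842 keV·pm):
λ' = hc/E' = 1239.842 / 176.8284 = 7.0116 pm

Calculate the Compton shift:
Δλ = λ_C(1 - cos(93°))
Δλ = 2.4263 × (1 - cos(93°))
Δλ = 2.5533 pm

Initial wavelength:
λ = λ' - Δλ = 7.0116 - 2.5533 = 4.4583 pm

Initial energy:
E = hc/λ = 1239.842 / 4.4583 = 278.0999 keV

(Intermediate values are shown rounded; full precision is carried through to the final answer.)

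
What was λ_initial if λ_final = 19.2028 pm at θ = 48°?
18.4000 pm

From λ' = λ + Δλ, we have λ = λ' - Δλ

First calculate the Compton shift:
Δλ = λ_C(1 - cos θ)
Δλ = 2.4263 × (1 - cos(48°))
Δλ = 2.4263 × 0.3309
Δλ = 0.8028 pm

Initial wavelength:
λ = λ' - Δλ
λ = 19.2028 - 0.8028
λ = 18.4000 pm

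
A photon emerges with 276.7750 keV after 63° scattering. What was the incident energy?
393.0000 keV

Convert final energy to wavelength (hc ≈ 1239.842 keV·pm):
λ' = hc/E' = 1239.842 / 276.7750 = 4.4796 pm

Calculate the Compton shift:
Δλ = λ_C(1 - cos(63°))
Δλ = 2.4263 × (1 - cos(63°))
Δλ = 1.3248 pm

Initial wavelength:
λ = λ' - Δλ = 4.4796 - 1.3248 = 3.1548 pm

Initial energy:
E = hc/λ = 1239.842 / 3.1548 = 393.0000 keV

(Intermediate values are shown rounded; full precision is carried through to the final answer.)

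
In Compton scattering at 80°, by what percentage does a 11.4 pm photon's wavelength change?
17.5876%

Calculate the Compton shift:
Δλ = λ_C(1 - cos(80°))
Δλ = 2.4263 × (1 - cos(80°))
Δλ = 2.4263 × 0.8264
Δλ = 2.0050 pm

Percentage change:
(Δλ/λ₀) × 100 = (2.0050/11.4) × 100
= 17.5876%

(Intermediate values are shown rounded; full precision is carried through to the final answer.)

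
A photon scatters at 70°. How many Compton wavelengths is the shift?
0.6580 λ_C

The Compton shift formula is:
Δλ = λ_C(1 - cos θ)

Dividing both sides by λ_C:
Δλ/λ_C = 1 - cos θ

For θ = 70°:
Δλ/λ_C = 1 - cos(70°)
Δλ/λ_C = 1 - 0.3420
Δλ/λ_C = 0.6580

This means the shift is 0.6580 × λ_C = 1.5965 pm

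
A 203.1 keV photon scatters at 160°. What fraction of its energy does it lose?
0.4353 (or 43.53%)

Calculate initial and final photon energies:

Initial: E₀ = 203.1 keV → λ₀ = 6.1046 pm
Compton shift: Δλ = 4.7063 pm
Final wavelength: λ' = 10.8109 pm
Final energy: E' = 114.6846 keV

Fractional energy loss:
(E₀ - E')/E₀ = (203.1000 - 114.6846)/203.1000
= 88.4154/203.1000
= 0.4353
= 43.53%

(Intermediate values are shown rounded; full precision is carried through to the final answer.)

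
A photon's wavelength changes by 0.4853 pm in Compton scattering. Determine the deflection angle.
36.87°

From the Compton formula Δλ = λ_C(1 - cos θ), we can solve for θ:

cos θ = 1 - Δλ/λ_C

Given:
- Δλ = 0.4853 pm
- λ_C = h/(m_e·c) ≈ 2.42631024 pm

cos θ = 1 - 0.4853/2.42631024
cos θ = 1 - 0.200016
cos θ = 0.799984

θ = arccos(0.799984)
θ = 36.87°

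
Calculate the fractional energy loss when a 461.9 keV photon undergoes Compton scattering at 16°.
0.0338 (or 3.38%)

Calculate initial and final photon energies:

Initial: E₀ = 461.9 keV → λ₀ = 2.6842 pm
Compton shift: Δλ = 0.0940 pm
Final wavelength: λ' = 2.7782 pm
Final energy: E' = 446.2732 keV

Fractional energy loss:
(E₀ - E')/E₀ = (461.9000 - 446.2732)/461.9000
= 15.6268/461.9000
= 0.0338
= 3.38%

(Intermediate values are shown rounded; full precision is carried through to the final answer.)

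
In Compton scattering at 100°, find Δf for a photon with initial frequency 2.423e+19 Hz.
4.533e+18 Hz (decrease)

Convert frequency to wavelength (c = 299792458 m/s):
λ₀ = c/f₀ = 299792458/2.423e+19 = 1.2372780e-11 m = 12.3728 pm

Calculate Compton shift:
Δλ = λ_C(1 - cos(100°)) = 2.8476 pm

Final wavelength:
λ' = λ₀ + Δλ = 12.3728 + 2.8476 = 15.2204 pm

Final frequency:
f' = c/λ' = 299792458/1.5220415e-11 = 1.9696734e+19 Hz

Frequency shift (decrease):
Δf = f₀ - f' = 2.423e+19 - 1.9696734e+19 = 4.533e+18 Hz

(Intermediate values are shown rounded; full precision is carried through to the final answer.)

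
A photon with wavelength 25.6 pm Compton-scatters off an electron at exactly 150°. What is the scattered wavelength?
30.1276 pm

Using the Compton formula: λ' = λ + λ_C(1 − cos θ)

For θ = 150°, cos θ = -√3/2 (exact) ≈ -0.8660, so:
1 − cos 150° = 1 − (-√3/2) ≈ 1.8660

Δλ = λ_C × 1.8660 = 2.4263 × 1.8660 = 4.5276 pm

λ' = 25.6 + 4.5276 = 30.1276 pm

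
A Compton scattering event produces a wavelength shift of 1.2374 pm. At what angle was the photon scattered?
60.66°

From the Compton formula Δλ = λ_C(1 - cos θ), we can solve for θ:

cos θ = 1 - Δλ/λ_C

Given:
- Δλ = 1.2374 pm
- λ_C = h/(m_e·c) ≈ 2.42631024 pm

cos θ = 1 - 1.2374/2.42631024
cos θ = 1 - 0.509992
cos θ = 0.490008

θ = arccos(0.490008)
θ = 60.66°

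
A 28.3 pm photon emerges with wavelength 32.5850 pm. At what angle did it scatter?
140.00°

First find the wavelength shift:
Δλ = λ' - λ = 32.5850 - 28.3 = 4.2850 pm

Using Δλ = λ_C(1 - cos θ), with λ_C = h/(m_e·c) ≈ 2.42631024 pm:
cos θ = 1 - Δλ/λ_C
cos θ = 1 - 4.2850/2.42631024
cos θ = -0.766056

θ = arccos(-0.766056)
θ = 140.00°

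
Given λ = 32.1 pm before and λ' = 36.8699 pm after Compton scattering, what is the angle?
165.00°

First find the wavelength shift:
Δλ = λ' - λ = 36.8699 - 32.1 = 4.7699 pm

Using Δλ = λ_C(1 - cos θ), with λ_C = h/(m_e·c) ≈ 2.42631024 pm:
cos θ = 1 - Δλ/λ_C
cos θ = 1 - 4.7699/2.42631024
cos θ = -0.965907

θ = arccos(-0.965907)
θ = 165.00°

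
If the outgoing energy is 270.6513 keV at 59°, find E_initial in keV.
364.2000 keV

Convert final energy to wavelength (hc ≈ 1239.842 keV·pm):
λ' = hc/E' = 1239.842 / 270.6513 = 4.5810 pm

Calculate the Compton shift:
Δλ = λ_C(1 - cos(59°))
Δλ = 2.4263 × (1 - cos(59°))
Δλ = 1.1767 pm

Initial wavelength:
λ = λ' - Δλ = 4.5810 - 1.1767 = 3.4043 pm

Initial energy:
E = hc/λ = 1239.842 / 3.4043 = 364.2000 keV

(Intermediate values are shown rounded; full precision is carried through to the final answer.)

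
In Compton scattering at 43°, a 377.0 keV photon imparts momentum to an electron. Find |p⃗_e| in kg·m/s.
1.3897e-22 kg·m/s

The electron is initially at rest, so by conservation of momentum:
p⃗_e = p⃗₀ − p⃗'  (incident photon momentum minus scattered photon momentum)

Photon momentum magnitudes (p = h/λ = E/c):
λ₀ = hc/E₀ = 3.2887 pm → p₀ = h/λ₀ = 2.0148e-22 kg·m/s
Δλ = λ_C(1 − cos 43°) = 0.6518 pm
λ' = 3.9405 pm → p' = h/λ' = 1.6815e-22 kg·m/s

The scattered photon makes angle θ = 43° with the incident direction, so by the law of cosines:
|p⃗_e|² = p₀² + p'² − 2p₀p'cos θ
|p⃗_e|² = (2.0148e-22)² + (1.6815e-22)² − 2·2.0148e-22·1.6815e-22·cos(43°)
|p⃗_e| = 1.3897e-22 kg·m/s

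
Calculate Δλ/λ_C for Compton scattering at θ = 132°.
1.6691 λ_C

The Compton shift formula is:
Δλ = λ_C(1 - cos θ)

Dividing both sides by λ_C:
Δλ/λ_C = 1 - cos θ

For θ = 132°:
Δλ/λ_C = 1 - cos(132°)
Δλ/λ_C = 1 - -0.6691
Δλ/λ_C = 1.6691

This means the shift is 1.6691 × λ_C = 4.0498 pm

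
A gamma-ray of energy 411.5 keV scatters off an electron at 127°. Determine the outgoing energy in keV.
179.7007 keV

First convert energy to wavelength:
λ = hc/E, with hc ≈ 1239.842 keV·pm (i.e. 1239.842 eV·nm)

For E = 411.5 keV = 411500 eV:
λ = 1239.842 keV·pm / 411.5 keV
λ = 3.0130 pm

Calculate the Compton shift:
Δλ = λ_C(1 - cos(127°)) = 2.4263 × 1.6018
Δλ = 3.8865 pm

Final wavelength:
λ' = 3.0130 + 3.8865 = 6.8995 pm

Final energy:
E' = hc/λ' = 1239.842 / 6.8995 = 179.7007 keV

(Intermediate values are shown rounded; full precision is carried through to the final answer.)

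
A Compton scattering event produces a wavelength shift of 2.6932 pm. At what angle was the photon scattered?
96.32°

From the Compton formula Δλ = λ_C(1 - cos θ), we can solve for θ:

cos θ = 1 - Δλ/λ_C

Given:
- Δλ = 2.6932 pm
- λ_C = h/(m_e·c) ≈ 2.42631024 pm

cos θ = 1 - 2.6932/2.42631024
cos θ = 1 - 1.109998
cos θ = -0.109998

θ = arccos(-0.109998)
θ = 96.32°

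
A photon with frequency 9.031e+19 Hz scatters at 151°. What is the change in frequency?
5.221e+19 Hz (decrease)

Convert frequency to wavelength (c = 299792458 m/s):
λ₀ = c/f₀ = 299792458/9.031e+19 = 3.3195932e-12 m = 3.3196 pm

Calculate Compton shift:
Δλ = λ_C(1 - cos(151°)) = 4.5484 pm

Final wavelength:
λ' = λ₀ + Δλ = 3.3196 + 4.5484 = 7.8680 pm

Final frequency:
f' = c/λ' = 299792458/7.8680021e-12 = 3.8102742e+19 Hz

Frequency shift (decrease):
Δf = f₀ - f' = 9.031e+19 - 3.8102742e+19 = 5.221e+19 Hz

(Intermediate values are shown rounded; full precision is carried through to the final answer.)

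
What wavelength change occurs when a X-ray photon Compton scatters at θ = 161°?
4.7204 pm

Using the Compton scattering formula:
Δλ = λ_C(1 - cos θ)

where λ_C = h/(m_e·c) ≈ 2.4263 pm is the Compton wavelength of an electron.

For θ = 161°:
cos(161°) = -0.9455
1 - cos(161°) = 1.9455

Δλ = 2.4263 × 1.9455
Δλ = 4.7204 pm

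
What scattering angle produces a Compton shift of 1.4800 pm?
67.04°

From the Compton formula Δλ = λ_C(1 - cos θ), we can solve for θ:

cos θ = 1 - Δλ/λ_C

Given:
- Δλ = 1.4800 pm
- λ_C = h/(m_e·c) ≈ 2.42631024 pm

cos θ = 1 - 1.4800/2.42631024
cos θ = 1 - 0.609980
cos θ = 0.390020

θ = arccos(0.390020)
θ = 67.04°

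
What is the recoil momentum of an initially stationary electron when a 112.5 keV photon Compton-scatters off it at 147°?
9.8806e-23 kg·m/s

The electron is initially at rest, so by conservation of momentum:
p⃗_e = p⃗₀ − p⃗'  (incident photon momentum minus scattered photon momentum)

Photon momentum magnitudes (p = h/λ = E/c):
λ₀ = hc/E₀ = 11.0208 pm → p₀ = h/λ₀ = 6.0123e-23 kg·m/s
Δλ = λ_C(1 − cos 147°) = 4.4612 pm
λ' = 15.4820 pm → p' = h/λ' = 4.2799e-23 kg·m/s

The scattered photon makes angle θ = 147° with the incident direction, so by the law of cosines:
|p⃗_e|² = p₀² + p'² − 2p₀p'cos θ
|p⃗_e|² = (6.0123e-23)² + (4.2799e-23)² − 2·6.0123e-23·4.2799e-23·cos(147°)
|p⃗_e| = 9.8806e-23 kg·m/s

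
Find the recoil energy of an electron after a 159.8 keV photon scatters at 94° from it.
40.0579 keV

By energy conservation: K_e = E_initial - E_final

First find the scattered photon energy:
Initial wavelength: λ = hc/E = 7.7587 pm
Compton shift: Δλ = λ_C(1 - cos(94°)) = 2.5956 pm
Final wavelength: λ' = 7.7587 + 2.5956 = 10.3543 pm
Final photon energy: E' = hc/λ' = 119.7421 keV

Electron kinetic energy:
K_e = E - E' = 159.8000 - 119.7421 = 40.0579 keV

(Intermediate values are shown rounded; full precision is carried through to the final answer.)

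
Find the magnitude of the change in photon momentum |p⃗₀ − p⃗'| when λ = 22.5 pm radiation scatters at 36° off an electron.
1.8026e-23 kg·m/s

Photon momentum magnitude is p = h/λ.

Initial momentum:
p₀ = h/λ = 6.6261e-34/2.2500e-11 = 2.9449e-23 kg·m/s

After scattering:
λ' = λ + Δλ = 22.5 + 0.4634 = 22.9634 pm
p' = h/λ' = 6.6261e-34/2.2963e-11 = 2.8855e-23 kg·m/s

Momentum is a vector; the scattered photon's direction makes angle θ = 36° with the incident direction. The magnitude of the vector change Δp⃗ = p⃗₀ − p⃗' is found from the law of cosines:
|Δp⃗|² = p₀² + p'² − 2p₀p'cos θ
|Δp⃗|² = (2.9449e-23)² + (2.8855e-23)² − 2·2.9449e-23·2.8855e-23·cos(36°)
|Δp⃗| = 1.8026e-23 kg·m/s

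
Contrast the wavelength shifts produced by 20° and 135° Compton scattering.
135° produces the larger shift by a factor of 28.307

Calculate both shifts using Δλ = λ_C(1 - cos θ):

For θ₁ = 20°:
Δλ₁ = 2.4263 × (1 - cos(20°))
Δλ₁ = 2.4263 × 0.0603
Δλ₁ = 0.1463 pm

For θ₂ = 135°:
Δλ₂ = 2.4263 × (1 - cos(135°))
Δλ₂ = 2.4263 × 1.7071
Δλ₂ = 4.1420 pm

The 135° angle produces the larger shift.
Ratio: 4.1420/0.1463 = 28.307

(Intermediate values are shown rounded; full precision is carried through to the final answer.)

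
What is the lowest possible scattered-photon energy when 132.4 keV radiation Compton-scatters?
87.2085 keV (at θ = 180°)

The scattered photon has minimum energy when its wavelength is maximum, i.e., when the Compton shift Δλ = λ_C(1 − cos θ) is maximum. This occurs at θ = 180° (backscattering), giving Δλ_max = 2λ_C = 4.8526 pm.

Initial wavelength: λ₀ = hc/E₀ = 9.3644 pm
Maximum final wavelength: λ'_max = λ₀ + 2λ_C = 9.3644 + 4.8526 = 14.2170 pm
Minimum final energy: E'_min = hc/λ'_max = 87.2085 keV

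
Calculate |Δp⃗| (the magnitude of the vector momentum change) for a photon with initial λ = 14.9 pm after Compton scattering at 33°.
2.4961e-23 kg·m/s

Photon momentum magnitude is p = h/λ.

Initial momentum:
p₀ = h/λ = 6.6261e-34/1.4900e-11 = 4.4470e-23 kg·m/s

After scattering:
λ' = λ + Δλ = 14.9 + 0.3914 = 15.2914 pm
p' = h/λ' = 6.6261e-34/1.5291e-11 = 4.3332e-23 kg·m/s

Momentum is a vector; the scattered photon's direction makes angle θ = 33° with the incident direction. The magnitude of the vector change Δp⃗ = p⃗₀ − p⃗' is found from the law of cosines:
|Δp⃗|² = p₀² + p'² − 2p₀p'cos θ
|Δp⃗|² = (4.4470e-23)² + (4.3332e-23)² − 2·4.4470e-23·4.3332e-23·cos(33°)
|Δp⃗| = 2.4961e-23 kg·m/s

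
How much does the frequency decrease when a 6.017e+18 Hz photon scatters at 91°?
2.841e+17 Hz (decrease)

Convert frequency to wavelength (c = 299792458 m/s):
λ₀ = c/f₀ = 299792458/6.017e+18 = 4.9824241e-11 m = 49.8242 pm

Calculate Compton shift:
Δλ = λ_C(1 - cos(91°)) = 2.4687 pm

Final wavelength:
λ' = λ₀ + Δλ = 49.8242 + 2.4687 = 52.2929 pm

Final frequency:
f' = c/λ' = 299792458/5.2292896e-11 = 5.7329481e+18 Hz

Frequency shift (decrease):
Δf = f₀ - f' = 6.017e+18 - 5.7329481e+18 = 2.841e+17 Hz

(Intermediate values are shown rounded; full precision is carried through to the final answer.)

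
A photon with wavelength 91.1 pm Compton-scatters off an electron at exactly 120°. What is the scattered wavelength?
94.7395 pm

Using the Compton formula: λ' = λ + λ_C(1 − cos θ)

For θ = 120°, cos θ = -1/2 (exact) = -0.5000, so:
1 − cos 120° = 1 − (-1/2) = 1.5000

Δλ = λ_C × 1.5000 = 2.4263 × 1.5000 = 3.6395 pm

λ' = 91.1 + 3.6395 = 94.7395 pm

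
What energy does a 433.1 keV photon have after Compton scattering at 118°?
192.8782 keV

First convert energy to wavelength:
λ = hc/E, with hc ≈ 1239.842 keV·pm (i.e. 1239.842 eV·nm)

For E = 433.1 keV = 433100 eV:
λ = 1239.842 keV·pm / 433.1 keV
λ = 2.8627 pm

Calculate the Compton shift:
Δλ = λ_C(1 - cos(118°)) = 2.4263 × 1.4695
Δλ = 3.5654 pm

Final wavelength:
λ' = 2.8627 + 3.5654 = 6.4281 pm

Final energy:
E' = hc/λ' = 1239.842 / 6.4281 = 192.8782 keV

(Intermediate values are shown rounded; full precision is carried through to the final answer.)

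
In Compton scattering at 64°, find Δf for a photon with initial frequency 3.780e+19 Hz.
5.542e+18 Hz (decrease)

Convert frequency to wavelength (c = 299792458 m/s):
λ₀ = c/f₀ = 299792458/3.780e+19 = 7.9310174e-12 m = 7.9310 pm

Calculate Compton shift:
Δλ = λ_C(1 - cos(64°)) = 1.3627 pm

Final wavelength:
λ' = λ₀ + Δλ = 7.9310 + 1.3627 = 9.2937 pm

Final frequency:
f' = c/λ' = 299792458/9.2937032e-12 = 3.2257589e+19 Hz

Frequency shift (decrease):
Δf = f₀ - f' = 3.780e+19 - 3.2257589e+19 = 5.542e+18 Hz

(Intermediate values are shown rounded; full precision is carried through to the final answer.)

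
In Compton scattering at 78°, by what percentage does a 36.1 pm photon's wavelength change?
5.3237%

Calculate the Compton shift:
Δλ = λ_C(1 - cos(78°))
Δλ = 2.4263 × (1 - cos(78°))
Δλ = 2.4263 × 0.7921
Δλ = 1.9219 pm

Percentage change:
(Δλ/λ₀) × 100 = (1.9219/36.1) × 100
= 5.3237%

(Intermediate values are shown rounded; full precision is carried through to the final answer.)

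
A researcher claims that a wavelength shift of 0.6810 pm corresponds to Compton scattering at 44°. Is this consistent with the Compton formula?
Yes, consistent

Calculate the expected shift for θ = 44°:

Δλ_expected = λ_C(1 - cos(44°))
Δλ_expected = 2.4263 × (1 - cos(44°))
Δλ_expected = 2.4263 × 0.2807
Δλ_expected = 0.6810 pm

Given shift: 0.6810 pm
Expected shift: 0.6810 pm
Difference: 0.0000 pm

The values match. This is consistent with Compton scattering at the stated angle.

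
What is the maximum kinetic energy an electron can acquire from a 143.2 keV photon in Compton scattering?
51.4328 keV

Maximum energy transfer occurs at θ = 180° (backscattering).

Initial photon: E₀ = 143.2 keV → λ₀ = 8.6581 pm

Maximum Compton shift (at 180°):
Δλ_max = 2λ_C = 2 × 2.4263 = 4.8526 pm

Final wavelength:
λ' = 8.6581 + 4.8526 = 13.5107 pm

Minimum photon energy (maximum energy to electron):
E'_min = hc/λ' = 91.7672 keV

Maximum electron kinetic energy:
K_max = E₀ - E'_min = 143.2000 - 91.7672 = 51.4328 keV

(Intermediate values are shown rounded; full precision is carried through to the final answer.)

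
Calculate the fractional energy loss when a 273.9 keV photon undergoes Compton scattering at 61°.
0.2164 (or 21.64%)

Calculate initial and final photon energies:

Initial: E₀ = 273.9 keV → λ₀ = 4.5266 pm
Compton shift: Δλ = 1.2500 pm
Final wavelength: λ' = 5.7766 pm
Final energy: E' = 214.6305 keV

Fractional energy loss:
(E₀ - E')/E₀ = (273.9000 - 214.6305)/273.9000
= 59.2695/273.9000
= 0.2164
= 21.64%

(Intermediate values are shown rounded; full precision is carried through to the final answer.)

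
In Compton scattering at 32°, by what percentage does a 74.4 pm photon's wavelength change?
0.4955%

Calculate the Compton shift:
Δλ = λ_C(1 - cos(32°))
Δλ = 2.4263 × (1 - cos(32°))
Δλ = 2.4263 × 0.1520
Δλ = 0.3687 pm

Percentage change:
(Δλ/λ₀) × 100 = (0.3687/74.4) × 100
= 0.4955%

(Intermediate values are shown rounded; full precision is carried through to the final answer.)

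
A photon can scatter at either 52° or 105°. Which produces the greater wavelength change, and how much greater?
105° produces the larger shift by a factor of 3.275

Calculate both shifts using Δλ = λ_C(1 - cos θ):

For θ₁ = 52°:
Δλ₁ = 2.4263 × (1 - cos(52°))
Δλ₁ = 2.4263 × 0.3843
Δλ₁ = 0.9325 pm

For θ₂ = 105°:
Δλ₂ = 2.4263 × (1 - cos(105°))
Δλ₂ = 2.4263 × 1.2588
Δλ₂ = 3.0543 pm

The 105° angle produces the larger shift.
Ratio: 3.0543/0.9325 = 3.275

(Intermediate values are shown rounded; full precision is carried through to the final answer.)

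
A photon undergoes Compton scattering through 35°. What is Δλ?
0.4388 pm

Using the Compton scattering formula:
Δλ = λ_C(1 - cos θ)

where λ_C = h/(m_e·c) ≈ 2.4263 pm is the Compton wavelength of an electron.

For θ = 35°:
cos(35°) = 0.8192
1 - cos(35°) = 0.1808

Δλ = 2.4263 × 0.1808
Δλ = 0.4388 pm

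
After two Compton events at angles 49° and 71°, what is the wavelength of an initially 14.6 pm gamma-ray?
17.0709 pm

Apply Compton shift twice:

First scattering at θ₁ = 49°:
Δλ₁ = λ_C(1 - cos(49°))
Δλ₁ = 2.4263 × 0.3439
Δλ₁ = 0.8345 pm

After first scattering:
λ₁ = 14.6 + 0.8345 = 15.4345 pm

Second scattering at θ₂ = 71°:
Δλ₂ = λ_C(1 - cos(71°))
Δλ₂ = 2.4263 × 0.6744
Δλ₂ = 1.6364 pm

Final wavelength:
λ₂ = 15.4345 + 1.6364 = 17.0709 pm

Total shift: Δλ_total = 0.8345 + 1.6364 = 2.4709 pm

(Intermediate values are shown rounded; full precision is carried through to the final answer.)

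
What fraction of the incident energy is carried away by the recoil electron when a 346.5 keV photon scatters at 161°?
0.5688 (or 56.88%)

Calculate initial and final photon energies:

Initial: E₀ = 346.5 keV → λ₀ = 3.5782 pm
Compton shift: Δλ = 4.7204 pm
Final wavelength: λ' = 8.2986 pm
Final energy: E' = 149.4034 keV

Fractional energy loss:
(E₀ - E')/E₀ = (346.5000 - 149.4034)/346.5000
= 197.0966/346.5000
= 0.5688
= 56.88%

(Intermediate values are shown rounded; full precision is carried through to the final answer.)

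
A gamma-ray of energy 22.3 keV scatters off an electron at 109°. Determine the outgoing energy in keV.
21.0805 keV

First convert energy to wavelength:
λ = hc/E, with hc ≈ 1239.842 keV·pm (i.e. 1239.842 eV·nm)

For E = 22.3 keV = 22300 eV:
λ = 1239.842 keV·pm / 22.3 keV
λ = 55.5983 pm

Calculate the Compton shift:
Δλ = λ_C(1 - cos(109°)) = 2.4263 × 1.3256
Δλ = 3.2162 pm

Final wavelength:
λ' = 55.5983 + 3.2162 = 58.8145 pm

Final energy:
E' = hc/λ' = 1239.842 / 58.8145 = 21.0805 keV

(Intermediate values are shown rounded; full precision is carried through to the final answer.)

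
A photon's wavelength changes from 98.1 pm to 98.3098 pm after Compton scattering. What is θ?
24.00°

First find the wavelength shift:
Δλ = λ' - λ = 98.3098 - 98.1 = 0.2098 pm

Using Δλ = λ_C(1 - cos θ), with λ_C = h/(m_e·c) ≈ 2.42631024 pm:
cos θ = 1 - Δλ/λ_C
cos θ = 1 - 0.2098/2.42631024
cos θ = 0.913531

θ = arccos(0.913531)
θ = 24.00°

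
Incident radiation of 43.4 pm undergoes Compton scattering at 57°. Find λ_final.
44.5048 pm

Using the Compton scattering formula:
λ' = λ + Δλ = λ + λ_C(1 - cos θ)

Given:
- Initial wavelength λ = 43.4 pm
- Scattering angle θ = 57°
- Compton wavelength λ_C ≈ 2.4263 pm

Calculate the shift:
Δλ = 2.4263 × (1 - cos(57°))
Δλ = 2.4263 × 0.4554
Δλ = 1.1048 pm

Final wavelength:
λ' = 43.4 + 1.1048 = 44.5048 pm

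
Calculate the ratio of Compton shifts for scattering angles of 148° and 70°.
148° produces the larger shift by a factor of 2.809

Calculate both shifts using Δλ = λ_C(1 - cos θ):

For θ₁ = 70°:
Δλ₁ = 2.4263 × (1 - cos(70°))
Δλ₁ = 2.4263 × 0.6580
Δλ₁ = 1.5965 pm

For θ₂ = 148°:
Δλ₂ = 2.4263 × (1 - cos(148°))
Δλ₂ = 2.4263 × 1.8480
Δλ₂ = 4.4839 pm

The 148° angle produces the larger shift.
Ratio: 4.4839/1.5965 = 2.809

(Intermediate values are shown rounded; full precision is carried through to the final answer.)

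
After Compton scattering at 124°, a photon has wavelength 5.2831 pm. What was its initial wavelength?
1.5000 pm

From λ' = λ + Δλ, we have λ = λ' - Δλ

First calculate the Compton shift:
Δλ = λ_C(1 - cos θ)
Δλ = 2.4263 × (1 - cos(124°))
Δλ = 2.4263 × 1.5592
Δλ = 3.7831 pm

Initial wavelength:
λ = λ' - Δλ
λ = 5.2831 - 3.7831
λ = 1.5000 pm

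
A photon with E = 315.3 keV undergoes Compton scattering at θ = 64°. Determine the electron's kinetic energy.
81.1443 keV

By energy conservation: K_e = E_initial - E_final

First find the scattered photon energy:
Initial wavelength: λ = hc/E = 3.9323 pm
Compton shift: Δλ = λ_C(1 - cos(64°)) = 1.3627 pm
Final wavelength: λ' = 3.9323 + 1.3627 = 5.2949 pm
Final photon energy: E' = hc/λ' = 234.1557 keV

Electron kinetic energy:
K_e = E - E' = 315.3000 - 234.1557 = 81.1443 keV

(Intermediate values are shown rounded; full precision is carried through to the final answer.)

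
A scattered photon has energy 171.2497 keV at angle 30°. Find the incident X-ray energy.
179.3000 keV

Convert final energy to wavelength (hc ≈ 1239.842 keV·pm):
λ' = hc/E' = 1239.842 / 171.2497 = 7.2400 pm

Calculate the Compton shift:
Δλ = λ_C(1 - cos(30°))
Δλ = 2.4263 × (1 - cos(30°))
Δλ = 0.3251 pm

Initial wavelength:
λ = λ' - Δλ = 7.2400 - 0.3251 = 6.9149 pm

Initial energy:
E = hc/λ = 1239.842 / 6.9149 = 179.3000 keV

(Intermediate values are shown rounded; full precision is carried through to the final answer.)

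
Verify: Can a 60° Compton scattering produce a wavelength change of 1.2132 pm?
Yes, consistent

Calculate the expected shift for θ = 60°:

Δλ_expected = λ_C(1 - cos(60°))
Δλ_expected = 2.4263 × (1 - cos(60°))
Δλ_expected = 2.4263 × 0.5000
Δλ_expected = 1.2132 pm

Given shift: 1.2132 pm
Expected shift: 1.2132 pm
Difference: 0.0000 pm

The values match. This is consistent with Compton scattering at the stated angle.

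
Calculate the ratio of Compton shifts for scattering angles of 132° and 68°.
132° produces the larger shift by a factor of 2.669

Calculate both shifts using Δλ = λ_C(1 - cos θ):

For θ₁ = 68°:
Δλ₁ = 2.4263 × (1 - cos(68°))
Δλ₁ = 2.4263 × 0.6254
Δλ₁ = 1.5174 pm

For θ₂ = 132°:
Δλ₂ = 2.4263 × (1 - cos(132°))
Δλ₂ = 2.4263 × 1.6691
Δλ₂ = 4.0498 pm

The 132° angle produces the larger shift.
Ratio: 4.0498/1.5174 = 2.669

(Intermediate values are shown rounded; full precision is carried through to the final answer.)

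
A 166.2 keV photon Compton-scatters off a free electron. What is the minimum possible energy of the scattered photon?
100.6973 keV (at θ = 180°)

The scattered photon has minimum energy when its wavelength is maximum, i.e., when the Compton shift Δλ = λ_C(1 − cos θ) is maximum. This occurs at θ = 180° (backscattering), giving Δλ_max = 2λ_C = 4.8526 pm.

Initial wavelength: λ₀ = hc/E₀ = 7.4599 pm
Maximum final wavelength: λ'_max = λ₀ + 2λ_C = 7.4599 + 4.8526 = 12.3126 pm
Minimum final energy: E'_min = hc/λ'_max = 100.6973 keV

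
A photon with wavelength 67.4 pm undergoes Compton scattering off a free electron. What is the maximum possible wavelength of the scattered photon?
72.2526 pm (at θ = 180°)

The Compton shift is Δλ = λ_C(1 − cos θ).

Since cos θ ranges from −1 to 1, the factor (1 − cos θ) ranges from 0 to 2; the maximum shift occurs at θ = 180° (backscattering):
Δλ_max = 2λ_C = 2 × 2.4263 pm = 4.8526 pm

Maximum scattered wavelength:
λ'_max = λ₀ + Δλ_max = 67.4 + 4.8526 = 72.2526 pm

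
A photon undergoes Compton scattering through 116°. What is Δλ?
3.4899 pm

Using the Compton scattering formula:
Δλ = λ_C(1 - cos θ)

where λ_C = h/(m_e·c) ≈ 2.4263 pm is the Compton wavelength of an electron.

For θ = 116°:
cos(116°) = -0.4384
1 - cos(116°) = 1.4384

Δλ = 2.4263 × 1.4384
Δλ = 3.4899 pm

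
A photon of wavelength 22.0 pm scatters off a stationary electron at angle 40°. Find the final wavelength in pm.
22.5676 pm

Using the Compton scattering formula:
λ' = λ + Δλ = λ + λ_C(1 - cos θ)

Given:
- Initial wavelength λ = 22.0 pm
- Scattering angle θ = 40°
- Compton wavelength λ_C ≈ 2.4263 pm

Calculate the shift:
Δλ = 2.4263 × (1 - cos(40°))
Δλ = 2.4263 × 0.2340
Δλ = 0.5676 pm

Final wavelength:
λ' = 22.0 + 0.5676 = 22.5676 pm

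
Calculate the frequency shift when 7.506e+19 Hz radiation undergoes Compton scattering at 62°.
1.829e+19 Hz (decrease)

Convert frequency to wavelength (c = 299792458 m/s):
λ₀ = c/f₀ = 299792458/7.506e+19 = 3.9940375e-12 m = 3.9940 pm

Calculate Compton shift:
Δλ = λ_C(1 - cos(62°)) = 1.2872 pm

Final wavelength:
λ' = λ₀ + Δλ = 3.9940 + 1.2872 = 5.2813 pm

Final frequency:
f' = c/λ' = 299792458/5.2812641e-12 = 5.6765284e+19 Hz

Frequency shift (decrease):
Δf = f₀ - f' = 7.506e+19 - 5.6765284e+19 = 1.829e+19 Hz

(Intermediate values are shown rounded; full precision is carried through to the final answer.)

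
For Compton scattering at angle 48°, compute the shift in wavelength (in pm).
0.8028 pm

Using the Compton scattering formula:
Δλ = λ_C(1 - cos θ)

where λ_C = h/(m_e·c) ≈ 2.4263 pm is the Compton wavelength of an electron.

For θ = 48°:
cos(48°) = 0.6691
1 - cos(48°) = 0.3309

Δλ = 2.4263 × 0.3309
Δλ = 0.8028 pm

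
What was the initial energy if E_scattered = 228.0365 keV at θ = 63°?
301.5001 keV

Convert final energy to wavelength (hc ≈ 1239.842 keV·pm):
λ' = hc/E' = 1239.842 / 228.0365 = 5.4370 pm

Calculate the Compton shift:
Δλ = λ_C(1 - cos(63°))
Δλ = 2.4263 × (1 - cos(63°))
Δλ = 1.3248 pm

Initial wavelength:
λ = λ' - Δλ = 5.4370 - 1.3248 = 4.1122 pm

Initial energy:
E = hc/λ = 1239.842 / 4.1122 = 301.5001 keV

(Intermediate values are shown rounded; full precision is carried through to the final answer.)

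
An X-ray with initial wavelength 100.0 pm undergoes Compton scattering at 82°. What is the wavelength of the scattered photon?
102.0886 pm

Using the Compton scattering formula:
λ' = λ + Δλ = λ + λ_C(1 - cos θ)

Given:
- Initial wavelength λ = 100.0 pm
- Scattering angle θ = 82°
- Compton wavelength λ_C ≈ 2.4263 pm

Calculate the shift:
Δλ = 2.4263 × (1 - cos(82°))
Δλ = 2.4263 × 0.8608
Δλ = 2.0886 pm

Final wavelength:
λ' = 100.0 + 2.0886 = 102.0886 pm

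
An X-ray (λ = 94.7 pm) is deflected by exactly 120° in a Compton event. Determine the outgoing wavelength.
98.3395 pm

Using the Compton formula: λ' = λ + λ_C(1 − cos θ)

For θ = 120°, cos θ = -1/2 (exact) = -0.5000, so:
1 − cos 120° = 1 − (-1/2) = 1.5000

Δλ = λ_C × 1.5000 = 2.4263 × 1.5000 = 3.6395 pm

λ' = 94.7 + 3.6395 = 98.3395 pm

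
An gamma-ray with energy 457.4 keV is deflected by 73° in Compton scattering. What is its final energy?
280.0286 keV

First convert energy to wavelength:
λ = hc/E, with hc ≈ 1239.842 keV·pm (i.e. 1239.842 eV·nm)

For E = 457.4 keV = 457400 eV:
λ = 1239.842 keV·pm / 457.4 keV
λ = 2.7106 pm

Calculate the Compton shift:
Δλ = λ_C(1 - cos(73°)) = 2.4263 × 0.7076
Δλ = 1.7169 pm

Final wavelength:
λ' = 2.7106 + 1.7169 = 4.4276 pm

Final energy:
E' = hc/λ' = 1239.842 / 4.4276 = 280.0286 keV

(Intermediate values are shown rounded; full precision is carried through to the final answer.)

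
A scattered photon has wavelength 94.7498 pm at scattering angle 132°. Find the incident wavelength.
90.7000 pm

From λ' = λ + Δλ, we have λ = λ' - Δλ

First calculate the Compton shift:
Δλ = λ_C(1 - cos θ)
Δλ = 2.4263 × (1 - cos(132°))
Δλ = 2.4263 × 1.6691
Δλ = 4.0498 pm

Initial wavelength:
λ = λ' - Δλ
λ = 94.7498 - 4.0498
λ = 90.7000 pm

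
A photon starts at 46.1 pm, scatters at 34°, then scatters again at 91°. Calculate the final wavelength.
48.9835 pm

Apply Compton shift twice:

First scattering at θ₁ = 34°:
Δλ₁ = λ_C(1 - cos(34°))
Δλ₁ = 2.4263 × 0.1710
Δλ₁ = 0.4148 pm

After first scattering:
λ₁ = 46.1 + 0.4148 = 46.5148 pm

Second scattering at θ₂ = 91°:
Δλ₂ = λ_C(1 - cos(91°))
Δλ₂ = 2.4263 × 1.0175
Δλ₂ = 2.4687 pm

Final wavelength:
λ₂ = 46.5148 + 2.4687 = 48.9835 pm

Total shift: Δλ_total = 0.4148 + 2.4687 = 2.8835 pm

(Intermediate values are shown rounded; full precision is carried through to the final answer.)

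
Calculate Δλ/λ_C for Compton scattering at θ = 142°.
1.7880 λ_C

The Compton shift formula is:
Δλ = λ_C(1 - cos θ)

Dividing both sides by λ_C:
Δλ/λ_C = 1 - cos θ

For θ = 142°:
Δλ/λ_C = 1 - cos(142°)
Δλ/λ_C = 1 - -0.7880
Δλ/λ_C = 1.7880

This means the shift is 1.7880 × λ_C = 4.3383 pm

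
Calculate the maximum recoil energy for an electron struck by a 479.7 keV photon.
312.9927 keV

Maximum energy transfer occurs at θ = 180° (backscattering).

Initial photon: E₀ = 479.7 keV → λ₀ = 2.5846 pm

Maximum Compton shift (at 180°):
Δλ_max = 2λ_C = 2 × 2.4263 = 4.8526 pm

Final wavelength:
λ' = 2.5846 + 4.8526 = 7.4372 pm

Minimum photon energy (maximum energy to electron):
E'_min = hc/λ' = 166.7073 keV

Maximum electron kinetic energy:
K_max = E₀ - E'_min = 479.7000 - 166.7073 = 312.9927 keV

(Intermediate values are shown rounded; full precision is carried through to the final answer.)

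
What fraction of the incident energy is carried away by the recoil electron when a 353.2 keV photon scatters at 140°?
0.5497 (or 54.97%)

Calculate initial and final photon energies:

Initial: E₀ = 353.2 keV → λ₀ = 3.5103 pm
Compton shift: Δλ = 4.2850 pm
Final wavelength: λ' = 7.7953 pm
Final energy: E' = 159.0503 keV

Fractional energy loss:
(E₀ - E')/E₀ = (353.2000 - 159.0503)/353.2000
= 194.1497/353.2000
= 0.5497
= 54.97%

(Intermediate values are shown rounded; full precision is carried through to the final answer.)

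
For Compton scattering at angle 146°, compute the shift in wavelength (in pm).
4.4378 pm

Using the Compton scattering formula:
Δλ = λ_C(1 - cos θ)

where λ_C = h/(m_e·c) ≈ 2.4263 pm is the Compton wavelength of an electron.

For θ = 146°:
cos(146°) = -0.8290
1 - cos(146°) = 1.8290

Δλ = 2.4263 × 1.8290
Δλ = 4.4378 pm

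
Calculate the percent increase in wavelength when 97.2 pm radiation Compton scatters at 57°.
1.1367%

Calculate the Compton shift:
Δλ = λ_C(1 - cos(57°))
Δλ = 2.4263 × (1 - cos(57°))
Δλ = 2.4263 × 0.4554
Δλ = 1.1048 pm

Percentage change:
(Δλ/λ₀) × 100 = (1.1048/97.2) × 100
= 1.1367%

(Intermediate values are shown rounded; full precision is carried through to the final answer.)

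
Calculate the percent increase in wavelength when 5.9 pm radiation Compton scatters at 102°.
49.6740%

Calculate the Compton shift:
Δλ = λ_C(1 - cos(102°))
Δλ = 2.4263 × (1 - cos(102°))
Δλ = 2.4263 × 1.2079
Δλ = 2.9308 pm

Percentage change:
(Δλ/λ₀) × 100 = (2.9308/5.9) × 100
= 49.6740%

(Intermediate values are shown rounded; full precision is carried through to the final answer.)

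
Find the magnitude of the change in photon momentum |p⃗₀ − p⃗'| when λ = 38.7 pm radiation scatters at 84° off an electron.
2.2314e-23 kg·m/s

Photon momentum magnitude is p = h/λ.

Initial momentum:
p₀ = h/λ = 6.6261e-34/3.8700e-11 = 1.7122e-23 kg·m/s

After scattering:
λ' = λ + Δλ = 38.7 + 2.1727 = 40.8727 pm
p' = h/λ' = 6.6261e-34/4.0873e-11 = 1.6211e-23 kg·m/s

Momentum is a vector; the scattered photon's direction makes angle θ = 84° with the incident direction. The magnitude of the vector change Δp⃗ = p⃗₀ − p⃗' is found from the law of cosines:
|Δp⃗|² = p₀² + p'² − 2p₀p'cos θ
|Δp⃗|² = (1.7122e-23)² + (1.6211e-23)² − 2·1.7122e-23·1.6211e-23·cos(84°)
|Δp⃗| = 2.2314e-23 kg·m/s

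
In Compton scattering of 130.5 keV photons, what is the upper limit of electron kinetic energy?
44.1199 keV

Maximum energy transfer occurs at θ = 180° (backscattering).

Initial photon: E₀ = 130.5 keV → λ₀ = 9.5007 pm

Maximum Compton shift (at 180°):
Δλ_max = 2λ_C = 2 × 2.4263 = 4.8526 pm

Final wavelength:
λ' = 9.5007 + 4.8526 = 14.3533 pm

Minimum photon energy (maximum energy to electron):
E'_min = hc/λ' = 86.3801 keV

Maximum electron kinetic energy:
K_max = E₀ - E'_min = 130.5000 - 86.3801 = 44.1199 keV

(Intermediate values are shown rounded; full precision is carried through to the final answer.)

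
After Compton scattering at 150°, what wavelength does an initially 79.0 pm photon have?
83.5276 pm

Using the Compton formula: λ' = λ + λ_C(1 − cos θ)

For θ = 150°, cos θ = -√3/2 (exact) ≈ -0.8660, so:
1 − cos 150° = 1 − (-√3/2) ≈ 1.8660

Δλ = λ_C × 1.8660 = 2.4263 × 1.8660 = 4.5276 pm

λ' = 79.0 + 4.5276 = 83.5276 pm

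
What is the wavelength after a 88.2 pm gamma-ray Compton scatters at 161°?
92.9204 pm

Using the Compton scattering formula:
λ' = λ + Δλ = λ + λ_C(1 - cos θ)

Given:
- Initial wavelength λ = 88.2 pm
- Scattering angle θ = 161°
- Compton wavelength λ_C ≈ 2.4263 pm

Calculate the shift:
Δλ = 2.4263 × (1 - cos(161°))
Δλ = 2.4263 × 1.9455
Δλ = 4.7204 pm

Final wavelength:
λ' = 88.2 + 4.7204 = 92.9204 pm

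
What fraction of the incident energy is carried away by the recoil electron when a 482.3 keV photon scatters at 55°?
0.2870 (or 28.70%)

Calculate initial and final photon energies:

Initial: E₀ = 482.3 keV → λ₀ = 2.5707 pm
Compton shift: Δλ = 1.0346 pm
Final wavelength: λ' = 3.6053 pm
Final energy: E' = 343.8922 keV

Fractional energy loss:
(E₀ - E')/E₀ = (482.3000 - 343.8922)/482.3000
= 138.4078/482.3000
= 0.2870
= 28.70%

(Intermediate values are shown rounded; full precision is carried through to the final answer.)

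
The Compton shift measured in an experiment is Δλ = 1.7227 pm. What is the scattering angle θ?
73.14°

From the Compton formula Δλ = λ_C(1 - cos θ), we can solve for θ:

cos θ = 1 - Δλ/λ_C

Given:
- Δλ = 1.7227 pm
- λ_C = h/(m_e·c) ≈ 2.42631024 pm

cos θ = 1 - 1.7227/2.42631024
cos θ = 1 - 0.710008
cos θ = 0.289992

θ = arccos(0.289992)
θ = 73.14°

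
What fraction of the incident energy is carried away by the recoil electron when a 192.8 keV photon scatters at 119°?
0.3591 (or 35.91%)

Calculate initial and final photon energies:

Initial: E₀ = 192.8 keV → λ₀ = 6.4307 pm
Compton shift: Δλ = 3.6026 pm
Final wavelength: λ' = 10.0333 pm
Final energy: E' = 123.5724 keV

Fractional energy loss:
(E₀ - E')/E₀ = (192.8000 - 123.5724)/192.8000
= 69.2276/192.8000
= 0.3591
= 35.91%

(Intermediate values are shown rounded; full precision is carried through to the final answer.)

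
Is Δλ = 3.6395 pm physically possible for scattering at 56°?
No, inconsistent

Calculate the expected shift for θ = 56°:

Δλ_expected = λ_C(1 - cos(56°))
Δλ_expected = 2.4263 × (1 - cos(56°))
Δλ_expected = 2.4263 × 0.4408
Δλ_expected = 1.0695 pm

Given shift: 3.6395 pm
Expected shift: 1.0695 pm
Difference: 2.5699 pm

The values do not match. The given shift corresponds to θ ≈ 120.0°, not 56°.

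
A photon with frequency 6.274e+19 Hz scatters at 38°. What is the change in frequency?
6.097e+18 Hz (decrease)

Convert frequency to wavelength (c = 299792458 m/s):
λ₀ = c/f₀ = 299792458/6.274e+19 = 4.7783305e-12 m = 4.7783 pm

Calculate Compton shift:
Δλ = λ_C(1 - cos(38°)) = 0.5144 pm

Final wavelength:
λ' = λ₀ + Δλ = 4.7783 + 0.5144 = 5.2927 pm

Final frequency:
f' = c/λ' = 299792458/5.2926822e-12 = 5.6642822e+19 Hz

Frequency shift (decrease):
Δf = f₀ - f' = 6.274e+19 - 5.6642822e+19 = 6.097e+18 Hz

(Intermediate values are shown rounded; full precision is carried through to the final answer.)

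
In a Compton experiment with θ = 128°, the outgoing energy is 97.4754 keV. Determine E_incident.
140.9001 keV

Convert final energy to wavelength (hc ≈ 1239.842 keV·pm):
λ' = hc/E' = 1239.842 / 97.4754 = 12.7195 pm

Calculate the Compton shift:
Δλ = λ_C(1 - cos(128°))
Δλ = 2.4263 × (1 - cos(128°))
Δλ = 3.9201 pm

Initial wavelength:
λ = λ' - Δλ = 12.7195 - 3.9201 = 8.7994 pm

Initial energy:
E = hc/λ = 1239.842 / 8.7994 = 140.9001 keV

(Intermediate values are shown rounded; full precision is carried through to the final answer.)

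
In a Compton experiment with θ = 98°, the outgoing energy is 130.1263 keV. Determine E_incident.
183.3001 keV

Convert final energy to wavelength (hc ≈ 1239.842 keV·pm):
λ' = hc/E' = 1239.842 / 130.1263 = 9.5280 pm

Calculate the Compton shift:
Δλ = λ_C(1 - cos(98°))
Δλ = 2.4263 × (1 - cos(98°))
Δλ = 2.7640 pm

Initial wavelength:
λ = λ' - Δλ = 9.5280 - 2.7640 = 6.7640 pm

Initial energy:
E = hc/λ = 1239.842 / 6.7640 = 183.3001 keV

(Intermediate values are shown rounded; full precision is carried through to the final answer.)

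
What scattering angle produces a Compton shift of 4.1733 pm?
136.06°

From the Compton formula Δλ = λ_C(1 - cos θ), we can solve for θ:

cos θ = 1 - Δλ/λ_C

Given:
- Δλ = 4.1733 pm
- λ_C = h/(m_e·c) ≈ 2.42631024 pm

cos θ = 1 - 4.1733/2.42631024
cos θ = 1 - 1.720019
cos θ = -0.720019

θ = arccos(-0.720019)
θ = 136.06°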